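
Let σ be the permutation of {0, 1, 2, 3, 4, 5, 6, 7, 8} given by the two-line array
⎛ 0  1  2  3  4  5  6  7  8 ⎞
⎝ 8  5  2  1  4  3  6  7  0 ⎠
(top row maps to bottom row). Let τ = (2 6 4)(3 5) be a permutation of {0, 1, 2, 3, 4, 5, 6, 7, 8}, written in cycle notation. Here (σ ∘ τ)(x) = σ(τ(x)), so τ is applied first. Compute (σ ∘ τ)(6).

4

(σ ∘ τ)(6) = σ(τ(6)). τ(6) = 4, then σ(4) = 4. So (σ ∘ τ)(6) = 4.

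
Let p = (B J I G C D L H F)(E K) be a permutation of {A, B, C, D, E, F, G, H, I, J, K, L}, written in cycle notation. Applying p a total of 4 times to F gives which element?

G

F lies in the 9-cycle (B J I G C D L H F).
Stepping 4 places around the cycle: F → B → J → I → G.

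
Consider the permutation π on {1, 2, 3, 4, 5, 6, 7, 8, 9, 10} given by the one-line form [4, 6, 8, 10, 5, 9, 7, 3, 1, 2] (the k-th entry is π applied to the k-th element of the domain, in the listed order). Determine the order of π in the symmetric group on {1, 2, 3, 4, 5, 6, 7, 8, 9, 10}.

The disjoint-cycle form of π has cycle lengths 6, 2, 1, 1.
The order of π is the least common multiple of its cycle lengths: lcm(6, 2) = 6.

6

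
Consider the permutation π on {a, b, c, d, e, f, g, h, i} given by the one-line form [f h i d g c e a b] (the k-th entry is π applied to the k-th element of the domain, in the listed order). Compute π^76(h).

Tracing h → a → … returns to h after 6 steps, so h lies in a 6-cycle (a, f, c, i, b, h).
Powers repeat with period 6 on this cycle, and 76 mod 6 = 4, so π^76(h) = π^4(h).
Advancing 4 steps from h: h → a → f → c → i.

i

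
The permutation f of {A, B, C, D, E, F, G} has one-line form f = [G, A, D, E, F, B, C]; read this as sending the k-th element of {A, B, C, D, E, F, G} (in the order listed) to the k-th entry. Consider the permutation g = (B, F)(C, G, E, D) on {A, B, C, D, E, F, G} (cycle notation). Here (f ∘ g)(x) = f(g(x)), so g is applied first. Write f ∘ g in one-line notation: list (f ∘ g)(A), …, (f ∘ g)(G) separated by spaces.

For each element, apply g then f: A → A → G; B → F → B; C → G → C; D → C → D; E → D → E; F → B → A; G → E → F.
So f ∘ g in one-line form is G B C D E A F.

G B C D E A F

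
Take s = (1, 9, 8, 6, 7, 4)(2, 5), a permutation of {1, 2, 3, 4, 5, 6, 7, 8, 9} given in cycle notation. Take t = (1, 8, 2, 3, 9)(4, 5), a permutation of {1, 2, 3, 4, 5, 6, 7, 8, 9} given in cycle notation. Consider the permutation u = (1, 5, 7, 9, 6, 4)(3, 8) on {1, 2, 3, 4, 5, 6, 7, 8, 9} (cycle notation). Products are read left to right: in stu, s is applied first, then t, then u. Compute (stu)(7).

7

(stu)(7) = u(t(s(7))). s(7) = 4, then t(4) = 5, then u(5) = 7, so the result is 7.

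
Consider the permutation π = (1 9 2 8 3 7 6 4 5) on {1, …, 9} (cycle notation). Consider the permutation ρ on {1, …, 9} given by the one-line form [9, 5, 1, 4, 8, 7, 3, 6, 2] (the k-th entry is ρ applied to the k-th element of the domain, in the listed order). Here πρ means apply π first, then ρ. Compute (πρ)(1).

First apply π: π(1) = 9, then ρ(9) = 2. Thus (πρ)(1) = 2.

2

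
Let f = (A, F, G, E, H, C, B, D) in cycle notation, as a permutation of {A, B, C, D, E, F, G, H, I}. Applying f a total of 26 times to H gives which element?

H lies in the 8-cycle (A, F, G, E, H, C, B, D).
Since the cycle has length 8, f^26 acts on it the same as f^2 (26 mod 8 = 2).
Advancing 2 steps from H: H → C → B.

B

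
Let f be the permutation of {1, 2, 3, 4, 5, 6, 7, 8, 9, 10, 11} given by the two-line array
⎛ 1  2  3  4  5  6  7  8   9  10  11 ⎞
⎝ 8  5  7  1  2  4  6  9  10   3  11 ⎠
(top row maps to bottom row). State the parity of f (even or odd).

even

In disjoint-cycle form the cycle lengths are 8, 2, 1.
A cycle of length ℓ contributes ℓ−1 transpositions, so f is a product of 7 + 1 = 8 transpositions — even.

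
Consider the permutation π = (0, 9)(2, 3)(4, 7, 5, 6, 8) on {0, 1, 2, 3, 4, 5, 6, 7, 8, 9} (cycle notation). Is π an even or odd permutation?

The cycle lengths are 5, 2, 2, 1.
A cycle is odd iff its length is even; π has 2 even-length cycles, so sgn(π) = (−1)^2 and π is even.

even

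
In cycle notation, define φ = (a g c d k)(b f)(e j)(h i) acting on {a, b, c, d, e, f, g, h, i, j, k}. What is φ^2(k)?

g

k lies in the 5-cycle (a g c d k).
Advancing 2 steps from k: k → a → g.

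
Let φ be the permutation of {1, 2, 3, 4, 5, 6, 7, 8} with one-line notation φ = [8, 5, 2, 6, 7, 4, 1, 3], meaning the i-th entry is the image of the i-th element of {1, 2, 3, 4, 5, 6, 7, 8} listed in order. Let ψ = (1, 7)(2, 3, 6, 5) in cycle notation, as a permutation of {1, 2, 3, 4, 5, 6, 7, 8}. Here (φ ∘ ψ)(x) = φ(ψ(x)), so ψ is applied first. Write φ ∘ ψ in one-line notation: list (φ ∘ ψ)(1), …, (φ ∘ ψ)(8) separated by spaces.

(φ ∘ ψ)(x) = φ(ψ(x)). Computing each image: φ(ψ(1)) = φ(7) = 1, φ(ψ(2)) = φ(3) = 2, φ(ψ(3)) = φ(6) = 4, φ(ψ(4)) = φ(4) = 6, φ(ψ(5)) = φ(2) = 5, φ(ψ(6)) = φ(5) = 7, φ(ψ(7)) = φ(1) = 8, φ(ψ(8)) = φ(8) = 3.
Hence φ ∘ ψ = [1 2 4 6 5 7 8 3].

1 2 4 6 5 7 8 3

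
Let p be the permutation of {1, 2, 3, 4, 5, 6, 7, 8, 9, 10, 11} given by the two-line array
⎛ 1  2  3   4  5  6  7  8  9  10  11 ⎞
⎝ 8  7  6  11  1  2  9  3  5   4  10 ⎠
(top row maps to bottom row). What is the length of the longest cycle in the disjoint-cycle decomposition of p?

8

Decomposing into disjoint cycles gives (1 8 3 6 2 7 9 5)(4 11 10); the longest has length 8.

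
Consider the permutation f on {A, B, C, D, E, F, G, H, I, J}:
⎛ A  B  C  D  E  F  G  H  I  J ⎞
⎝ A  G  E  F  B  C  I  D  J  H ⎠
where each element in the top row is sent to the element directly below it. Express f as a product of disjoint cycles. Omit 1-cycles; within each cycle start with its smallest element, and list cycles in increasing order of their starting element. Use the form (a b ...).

(B G I J H D F C E)

From B: B → G → I → J → H → D → F → C → E → B, closing the cycle (B G I J H D F C E).
Repeating from the next unused element and collecting all non-trivial cycles gives (B G I J H D F C E).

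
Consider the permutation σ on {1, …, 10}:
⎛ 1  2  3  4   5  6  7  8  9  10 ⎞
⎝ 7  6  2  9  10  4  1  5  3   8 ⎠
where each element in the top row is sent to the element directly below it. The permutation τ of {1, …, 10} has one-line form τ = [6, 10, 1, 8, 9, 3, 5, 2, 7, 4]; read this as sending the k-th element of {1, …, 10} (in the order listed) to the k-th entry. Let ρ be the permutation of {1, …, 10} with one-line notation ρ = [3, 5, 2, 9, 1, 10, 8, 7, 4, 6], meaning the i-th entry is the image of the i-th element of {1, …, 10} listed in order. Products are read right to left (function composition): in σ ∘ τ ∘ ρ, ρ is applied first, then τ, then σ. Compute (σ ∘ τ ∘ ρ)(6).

9

Chase 6: ρ(6) = 10; τ(10) = 4; σ(4) = 9. Hence (σ ∘ τ ∘ ρ)(6) = 9.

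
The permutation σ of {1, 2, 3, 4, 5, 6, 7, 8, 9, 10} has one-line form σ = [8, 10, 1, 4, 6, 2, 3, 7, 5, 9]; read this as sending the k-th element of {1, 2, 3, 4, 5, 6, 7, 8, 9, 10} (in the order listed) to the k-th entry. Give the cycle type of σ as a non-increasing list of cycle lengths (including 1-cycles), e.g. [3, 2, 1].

The disjoint cycles are (1 8 7 3)(2 10 9 5 6)(4), with lengths 5, 4, 1 in non-increasing order.

[5, 4, 1]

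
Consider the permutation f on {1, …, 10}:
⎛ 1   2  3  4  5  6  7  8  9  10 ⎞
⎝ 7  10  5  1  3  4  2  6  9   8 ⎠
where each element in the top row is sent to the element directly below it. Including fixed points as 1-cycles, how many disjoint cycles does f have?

3

The cycle decomposition is (1 7 2 10 8 6 4)(3 5)(9), which has 3 cycles (counting 1-cycles).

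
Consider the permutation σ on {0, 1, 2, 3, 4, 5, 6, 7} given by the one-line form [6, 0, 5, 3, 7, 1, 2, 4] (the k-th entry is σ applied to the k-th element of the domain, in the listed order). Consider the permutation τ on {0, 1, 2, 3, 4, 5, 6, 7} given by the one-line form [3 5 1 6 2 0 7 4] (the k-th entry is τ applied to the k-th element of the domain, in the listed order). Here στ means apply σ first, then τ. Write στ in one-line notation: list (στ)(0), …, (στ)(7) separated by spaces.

(στ)(x) = τ(σ(x)). Computing each image: τ(σ(0)) = τ(6) = 7, τ(σ(1)) = τ(0) = 3, τ(σ(2)) = τ(5) = 0, τ(σ(3)) = τ(3) = 6, τ(σ(4)) = τ(7) = 4, τ(σ(5)) = τ(1) = 5, τ(σ(6)) = τ(2) = 1, τ(σ(7)) = τ(4) = 2.
Hence στ = [7 3 0 6 4 5 1 2].

7 3 0 6 4 5 1 2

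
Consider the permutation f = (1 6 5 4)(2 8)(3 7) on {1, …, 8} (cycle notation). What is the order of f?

The cycle type of f is (4, 2, 2).
The order is lcm(4, 2, 2) = 4.

4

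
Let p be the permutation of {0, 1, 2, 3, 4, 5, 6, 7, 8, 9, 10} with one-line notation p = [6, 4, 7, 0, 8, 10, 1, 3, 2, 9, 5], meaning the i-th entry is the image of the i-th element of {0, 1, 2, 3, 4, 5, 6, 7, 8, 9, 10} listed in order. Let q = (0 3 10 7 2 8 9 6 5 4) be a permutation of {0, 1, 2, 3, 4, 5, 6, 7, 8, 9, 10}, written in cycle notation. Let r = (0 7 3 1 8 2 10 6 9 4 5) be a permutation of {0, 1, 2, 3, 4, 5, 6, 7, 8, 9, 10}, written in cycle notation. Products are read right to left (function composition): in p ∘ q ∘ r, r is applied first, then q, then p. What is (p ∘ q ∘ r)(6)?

Apply the permutations in order: r(6) = 9, then q(9) = 6, then p(6) = 1. So (p ∘ q ∘ r)(6) = 1.

1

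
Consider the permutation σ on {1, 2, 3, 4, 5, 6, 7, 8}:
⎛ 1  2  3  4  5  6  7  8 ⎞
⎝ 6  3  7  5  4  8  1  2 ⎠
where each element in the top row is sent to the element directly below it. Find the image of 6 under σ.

The entry below 6 in the array is 8, so σ(6) = 8.

8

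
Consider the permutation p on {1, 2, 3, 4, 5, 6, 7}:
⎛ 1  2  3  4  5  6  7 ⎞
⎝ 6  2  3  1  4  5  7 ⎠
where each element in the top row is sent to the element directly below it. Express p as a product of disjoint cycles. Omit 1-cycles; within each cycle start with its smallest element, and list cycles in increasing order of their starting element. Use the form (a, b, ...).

Iterating p from 1 gives 1 → 6 → 5 → 4 → 1; that is the 4-cycle (1, 6, 5, 4).
Continuing from each remaining unvisited element yields (1, 6, 5, 4).

(1, 6, 5, 4)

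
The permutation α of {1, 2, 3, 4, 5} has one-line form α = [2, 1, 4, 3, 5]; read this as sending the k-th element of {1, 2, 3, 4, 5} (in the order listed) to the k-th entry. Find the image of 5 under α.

5

5 is element number 5 of the domain, and entry number 5 of the one-line form is 5, so α(5) = 5.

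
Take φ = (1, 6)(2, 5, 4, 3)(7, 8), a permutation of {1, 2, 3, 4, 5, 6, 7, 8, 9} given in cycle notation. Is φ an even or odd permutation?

odd

The cycle lengths are 4, 2, 2, 1.
A cycle of length ℓ contributes ℓ−1 transpositions, so φ is a product of 3 + 1 + 1 = 5 transpositions — odd.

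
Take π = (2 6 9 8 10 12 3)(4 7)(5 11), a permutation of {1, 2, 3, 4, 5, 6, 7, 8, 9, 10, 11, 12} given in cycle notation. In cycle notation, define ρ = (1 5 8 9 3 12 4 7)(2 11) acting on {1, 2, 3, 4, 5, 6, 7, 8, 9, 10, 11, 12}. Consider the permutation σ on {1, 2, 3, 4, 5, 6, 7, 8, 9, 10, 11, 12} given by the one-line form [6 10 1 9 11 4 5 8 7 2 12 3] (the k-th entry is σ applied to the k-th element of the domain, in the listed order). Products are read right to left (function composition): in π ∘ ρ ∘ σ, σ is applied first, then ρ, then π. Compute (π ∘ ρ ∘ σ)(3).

11

Chase 3: σ(3) = 1; ρ(1) = 5; π(5) = 11. Hence (π ∘ ρ ∘ σ)(3) = 11.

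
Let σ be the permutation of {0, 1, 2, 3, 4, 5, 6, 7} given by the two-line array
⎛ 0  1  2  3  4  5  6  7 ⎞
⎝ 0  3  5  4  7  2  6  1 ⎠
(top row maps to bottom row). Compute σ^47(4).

3

Tracing 4 → 7 → … returns to 4 after 4 steps, so 4 lies in a 4-cycle (1 3 4 7).
On a 4-cycle, σ^4 is the identity, so σ^47 = σ^3 there (47 ≡ 3 mod 4).
Advancing 3 steps from 4: 4 → 7 → 1 → 3.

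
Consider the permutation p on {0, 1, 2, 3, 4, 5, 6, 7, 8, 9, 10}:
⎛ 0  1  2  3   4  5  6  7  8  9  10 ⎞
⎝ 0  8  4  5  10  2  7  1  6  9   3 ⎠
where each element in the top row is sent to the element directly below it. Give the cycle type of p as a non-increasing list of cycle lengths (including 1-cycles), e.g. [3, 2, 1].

[5, 4, 1, 1]

The disjoint cycles are (0)(1, 8, 6, 7)(2, 4, 10, 3, 5)(9), with lengths 5, 4, 1, 1 in non-increasing order.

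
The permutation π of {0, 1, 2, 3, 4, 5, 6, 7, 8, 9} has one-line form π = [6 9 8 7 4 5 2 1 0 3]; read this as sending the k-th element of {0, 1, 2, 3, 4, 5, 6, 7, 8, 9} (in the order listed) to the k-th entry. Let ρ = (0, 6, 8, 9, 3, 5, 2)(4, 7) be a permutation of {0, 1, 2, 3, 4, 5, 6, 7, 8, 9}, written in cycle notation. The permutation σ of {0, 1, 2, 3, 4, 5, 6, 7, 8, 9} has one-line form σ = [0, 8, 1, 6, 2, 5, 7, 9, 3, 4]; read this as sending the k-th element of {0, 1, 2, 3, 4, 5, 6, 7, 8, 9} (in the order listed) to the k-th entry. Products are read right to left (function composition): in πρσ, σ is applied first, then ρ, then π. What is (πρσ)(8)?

(πρσ)(8) = π(ρ(σ(8))). σ(8) = 3, then ρ(3) = 5, then π(5) = 5, so the result is 5.

5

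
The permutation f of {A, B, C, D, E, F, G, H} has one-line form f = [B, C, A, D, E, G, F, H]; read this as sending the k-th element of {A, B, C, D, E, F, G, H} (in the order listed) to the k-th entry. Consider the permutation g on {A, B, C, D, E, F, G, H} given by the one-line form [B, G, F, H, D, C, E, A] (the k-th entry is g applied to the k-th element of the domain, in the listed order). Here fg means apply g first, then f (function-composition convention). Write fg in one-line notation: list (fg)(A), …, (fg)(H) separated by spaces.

C F G H D A E B

(fg)(x) = f(g(x)). Computing each image: f(g(A)) = f(B) = C, f(g(B)) = f(G) = F, f(g(C)) = f(F) = G, f(g(D)) = f(H) = H, f(g(E)) = f(D) = D, f(g(F)) = f(C) = A, f(g(G)) = f(E) = E, f(g(H)) = f(A) = B.
Hence fg = [C F G H D A E B].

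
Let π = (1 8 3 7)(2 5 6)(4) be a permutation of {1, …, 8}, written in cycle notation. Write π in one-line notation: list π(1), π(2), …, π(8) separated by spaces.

8 5 7 4 6 2 1 3

Each element maps to the next entry in its cycle (wrapping to the front): 1→8, 2→5, 3→7, 4→4, 5→6, 6→2, 7→1, 8→3.
Listing these in domain order gives 8 5 7 4 6 2 1 3.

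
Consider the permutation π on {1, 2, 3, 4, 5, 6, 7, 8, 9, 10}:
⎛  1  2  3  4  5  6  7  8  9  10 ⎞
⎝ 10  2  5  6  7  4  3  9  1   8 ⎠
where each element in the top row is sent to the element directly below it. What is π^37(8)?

9

Tracing 8 → 9 → … returns to 8 after 4 steps, so 8 lies in a 4-cycle (1, 10, 8, 9).
Powers repeat with period 4 on this cycle, and 37 mod 4 = 1, so π^37(8) = π^1(8).
Advancing 1 step from 8: 8 → 9.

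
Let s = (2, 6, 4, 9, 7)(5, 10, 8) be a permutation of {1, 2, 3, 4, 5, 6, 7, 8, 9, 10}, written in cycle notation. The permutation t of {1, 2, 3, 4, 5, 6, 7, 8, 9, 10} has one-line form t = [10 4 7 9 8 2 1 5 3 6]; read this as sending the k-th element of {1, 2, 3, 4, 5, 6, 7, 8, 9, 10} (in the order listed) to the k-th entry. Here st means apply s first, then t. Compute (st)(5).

6

First apply s: s(5) = 10, then t(10) = 6. Thus (st)(5) = 6.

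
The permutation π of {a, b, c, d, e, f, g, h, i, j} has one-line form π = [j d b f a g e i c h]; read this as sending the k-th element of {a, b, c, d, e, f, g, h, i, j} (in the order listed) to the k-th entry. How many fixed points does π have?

No element satisfies π(x) = x, so there are 0 fixed points.

0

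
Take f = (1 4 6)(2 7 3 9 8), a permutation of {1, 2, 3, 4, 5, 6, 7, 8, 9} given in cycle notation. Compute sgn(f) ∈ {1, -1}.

The cycle lengths are 5, 3, 1.
A cycle is odd iff its length is even; f has 0 even-length cycles, so sgn(f) = (−1)^0 and f is even.

1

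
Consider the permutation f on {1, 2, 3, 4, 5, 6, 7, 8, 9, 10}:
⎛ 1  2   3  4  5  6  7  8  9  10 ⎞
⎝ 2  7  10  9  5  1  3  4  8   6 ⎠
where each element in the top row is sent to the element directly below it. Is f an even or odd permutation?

odd

In disjoint-cycle form the cycle lengths are 6, 3, 1.
A cycle is odd iff its length is even; f has 1 even-length cycle, so sgn(f) = (−1)^1 and f is odd.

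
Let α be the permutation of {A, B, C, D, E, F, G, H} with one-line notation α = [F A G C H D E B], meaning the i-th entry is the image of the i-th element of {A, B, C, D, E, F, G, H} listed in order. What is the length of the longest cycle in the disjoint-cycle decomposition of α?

Decomposing into disjoint cycles gives (A F D C G E H B); the longest has length 8.

8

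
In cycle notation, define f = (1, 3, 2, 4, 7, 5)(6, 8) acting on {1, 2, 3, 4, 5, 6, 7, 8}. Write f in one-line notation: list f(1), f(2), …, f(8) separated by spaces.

3 4 2 7 1 8 5 6

Reading each image from the cycles: 1→3, 2→4, 3→2, 4→7, 5→1, 6→8, 7→5, 8→6.
So the one-line form is 3 4 2 7 1 8 5 6.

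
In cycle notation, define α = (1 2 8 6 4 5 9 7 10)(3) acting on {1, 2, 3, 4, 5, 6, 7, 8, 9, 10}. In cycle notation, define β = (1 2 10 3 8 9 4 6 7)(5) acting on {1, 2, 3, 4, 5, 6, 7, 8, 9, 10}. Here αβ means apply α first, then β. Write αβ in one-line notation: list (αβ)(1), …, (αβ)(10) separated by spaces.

(αβ)(x) = β(α(x)). Computing each image: β(α(1)) = β(2) = 10, β(α(2)) = β(8) = 9, β(α(3)) = β(3) = 8, β(α(4)) = β(5) = 5, β(α(5)) = β(9) = 4, β(α(6)) = β(4) = 6, β(α(7)) = β(10) = 3, β(α(8)) = β(6) = 7, β(α(9)) = β(7) = 1, β(α(10)) = β(1) = 2.
Hence αβ = [10 9 8 5 4 6 3 7 1 2].

10 9 8 5 4 6 3 7 1 2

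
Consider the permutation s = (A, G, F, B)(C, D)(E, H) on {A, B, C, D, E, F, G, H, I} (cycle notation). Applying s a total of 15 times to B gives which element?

F

B lies in the 4-cycle (A, G, F, B).
Powers repeat with period 4 on this cycle, and 15 mod 4 = 3, so s^15(B) = s^3(B).
Stepping 3 places around the cycle: B → A → G → F.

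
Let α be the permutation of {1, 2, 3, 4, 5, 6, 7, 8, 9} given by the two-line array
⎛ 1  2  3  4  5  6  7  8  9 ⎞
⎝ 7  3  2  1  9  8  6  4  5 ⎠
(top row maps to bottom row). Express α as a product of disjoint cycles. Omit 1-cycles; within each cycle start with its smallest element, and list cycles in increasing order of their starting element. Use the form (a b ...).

Start at 1 and follow images: 1 → 7 → 6 → 8 → 4 → 1, giving the cycle (1 7 6 8 4).
Continuing from each remaining unvisited element yields (1 7 6 8 4)(2 3)(5 9).

(1 7 6 8 4)(2 3)(5 9)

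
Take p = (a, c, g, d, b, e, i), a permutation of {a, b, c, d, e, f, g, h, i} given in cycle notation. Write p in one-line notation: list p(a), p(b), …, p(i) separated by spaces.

Image by image: a→c, b→e, c→g, d→b, e→i, f→f, g→d, h→h, i→a.
Listing these in domain order gives c e g b i f d h a.

c e g b i f d h a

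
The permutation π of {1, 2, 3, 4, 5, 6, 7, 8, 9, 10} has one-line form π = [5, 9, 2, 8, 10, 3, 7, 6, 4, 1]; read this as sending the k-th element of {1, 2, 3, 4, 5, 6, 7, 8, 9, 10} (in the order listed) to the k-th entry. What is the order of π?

Decomposing into disjoint cycles gives cycle lengths 6, 3, 1.
The order of π is the least common multiple of its cycle lengths: lcm(6, 3) = 6.

6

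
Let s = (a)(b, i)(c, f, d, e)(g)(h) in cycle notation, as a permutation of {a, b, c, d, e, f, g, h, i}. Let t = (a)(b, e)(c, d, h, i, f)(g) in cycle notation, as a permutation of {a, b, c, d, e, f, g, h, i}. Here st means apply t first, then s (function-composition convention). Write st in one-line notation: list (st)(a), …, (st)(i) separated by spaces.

a c e h i f g b d

Chase each element through t then s: a → a → a; b → e → c; c → d → e; d → h → h; e → b → i; f → c → f; g → g → g; h → i → b; i → f → d.
So st in one-line form is a c e h i f g b d.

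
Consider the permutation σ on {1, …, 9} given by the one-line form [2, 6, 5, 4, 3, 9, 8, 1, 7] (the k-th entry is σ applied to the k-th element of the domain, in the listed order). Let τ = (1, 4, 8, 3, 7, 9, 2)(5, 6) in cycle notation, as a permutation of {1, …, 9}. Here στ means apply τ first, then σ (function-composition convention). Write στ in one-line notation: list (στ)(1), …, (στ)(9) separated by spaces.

4 2 8 1 9 3 7 5 6

(στ)(x) = σ(τ(x)). Computing each image: σ(τ(1)) = σ(4) = 4, σ(τ(2)) = σ(1) = 2, σ(τ(3)) = σ(7) = 8, σ(τ(4)) = σ(8) = 1, σ(τ(5)) = σ(6) = 9, σ(τ(6)) = σ(5) = 3, σ(τ(7)) = σ(9) = 7, σ(τ(8)) = σ(3) = 5, σ(τ(9)) = σ(2) = 6.
Hence στ = [4 2 8 1 9 3 7 5 6].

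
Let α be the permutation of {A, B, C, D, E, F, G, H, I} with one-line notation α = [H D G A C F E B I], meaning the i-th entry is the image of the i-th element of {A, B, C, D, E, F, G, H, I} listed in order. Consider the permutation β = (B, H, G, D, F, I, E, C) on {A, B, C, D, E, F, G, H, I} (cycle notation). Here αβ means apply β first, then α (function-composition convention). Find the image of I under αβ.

C

β(I) = E, then α(E) = C; composing gives (αβ)(I) = C.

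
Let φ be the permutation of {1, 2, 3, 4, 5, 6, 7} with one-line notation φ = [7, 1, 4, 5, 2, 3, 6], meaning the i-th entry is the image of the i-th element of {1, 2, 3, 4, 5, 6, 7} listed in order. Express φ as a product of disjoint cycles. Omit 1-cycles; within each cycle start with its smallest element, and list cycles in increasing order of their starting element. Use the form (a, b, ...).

Start at 1 and follow images: 1 → 7 → 6 → 3 → 4 → 5 → 2 → 1, giving the cycle (1, 7, 6, 3, 4, 5, 2).
Repeating from the next unused element and collecting all non-trivial cycles gives (1, 7, 6, 3, 4, 5, 2).

(1, 7, 6, 3, 4, 5, 2)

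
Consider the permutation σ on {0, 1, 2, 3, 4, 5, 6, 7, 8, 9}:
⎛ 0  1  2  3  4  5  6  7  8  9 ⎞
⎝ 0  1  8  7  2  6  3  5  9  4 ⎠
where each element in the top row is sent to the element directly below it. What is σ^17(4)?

2

Tracing 4 → 2 → … returns to 4 after 4 steps, so 4 lies in a 4-cycle (2, 8, 9, 4).
Powers repeat with period 4 on this cycle, and 17 mod 4 = 1, so σ^17(4) = σ^1(4).
Stepping 1 place around the cycle: 4 → 2.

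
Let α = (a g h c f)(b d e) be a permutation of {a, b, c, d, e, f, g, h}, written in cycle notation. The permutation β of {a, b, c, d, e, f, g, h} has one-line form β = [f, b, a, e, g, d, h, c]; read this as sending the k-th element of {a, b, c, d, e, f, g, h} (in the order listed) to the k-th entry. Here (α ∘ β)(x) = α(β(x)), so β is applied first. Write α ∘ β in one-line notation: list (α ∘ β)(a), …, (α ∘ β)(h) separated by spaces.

For each element, apply β then α: a → f → a; b → b → d; c → a → g; d → e → b; e → g → h; f → d → e; g → h → c; h → c → f.
Collecting the images, α ∘ β = [a d g b h e c f].

a d g b h e c f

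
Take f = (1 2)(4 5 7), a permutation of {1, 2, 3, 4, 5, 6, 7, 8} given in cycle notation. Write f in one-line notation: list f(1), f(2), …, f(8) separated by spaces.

Each element maps to the next entry in its cycle (wrapping to the front): 1↦2, 2↦1, 3↦3, 4↦5, 5↦7, 6↦6, 7↦4, 8↦8.
Listing these in domain order gives 2 1 3 5 7 6 4 8.

2 1 3 5 7 6 4 8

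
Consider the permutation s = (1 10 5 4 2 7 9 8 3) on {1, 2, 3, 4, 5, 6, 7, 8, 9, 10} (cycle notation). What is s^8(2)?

4

2 lies in the 9-cycle (1 10 5 4 2 7 9 8 3).
Advancing 8 steps from 2: 2 → 7 → 9 → 8 → 3 → 1 → 10 → 5 → 4.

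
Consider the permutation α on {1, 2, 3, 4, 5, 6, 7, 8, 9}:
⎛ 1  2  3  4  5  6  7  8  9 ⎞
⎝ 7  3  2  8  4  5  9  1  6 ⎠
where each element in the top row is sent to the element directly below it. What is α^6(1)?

Tracing 1 → 7 → … returns to 1 after 7 steps, so 1 lies in a 7-cycle (1 7 9 6 5 4 8).
Advancing 6 steps from 1: 1 → 7 → 9 → 6 → 5 → 4 → 8.

8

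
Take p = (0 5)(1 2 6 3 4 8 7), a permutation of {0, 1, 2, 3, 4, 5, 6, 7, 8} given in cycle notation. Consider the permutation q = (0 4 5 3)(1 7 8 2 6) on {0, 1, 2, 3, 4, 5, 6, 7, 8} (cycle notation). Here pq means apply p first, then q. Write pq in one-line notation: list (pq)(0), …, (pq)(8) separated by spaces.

3 6 1 5 2 4 0 7 8

Chase each element through p then q: 0 → 5 → 3; 1 → 2 → 6; 2 → 6 → 1; 3 → 4 → 5; 4 → 8 → 2; 5 → 0 → 4; 6 → 3 → 0; 7 → 1 → 7; 8 → 7 → 8.
Collecting the images, pq = [3 6 1 5 2 4 0 7 8].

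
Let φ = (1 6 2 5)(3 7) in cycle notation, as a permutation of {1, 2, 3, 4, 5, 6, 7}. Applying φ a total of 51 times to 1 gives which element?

5

1 lies in the 4-cycle (1 6 2 5).
Powers repeat with period 4 on this cycle, and 51 mod 4 = 3, so φ^51(1) = φ^3(1).
Stepping 3 places around the cycle: 1 → 6 → 2 → 5.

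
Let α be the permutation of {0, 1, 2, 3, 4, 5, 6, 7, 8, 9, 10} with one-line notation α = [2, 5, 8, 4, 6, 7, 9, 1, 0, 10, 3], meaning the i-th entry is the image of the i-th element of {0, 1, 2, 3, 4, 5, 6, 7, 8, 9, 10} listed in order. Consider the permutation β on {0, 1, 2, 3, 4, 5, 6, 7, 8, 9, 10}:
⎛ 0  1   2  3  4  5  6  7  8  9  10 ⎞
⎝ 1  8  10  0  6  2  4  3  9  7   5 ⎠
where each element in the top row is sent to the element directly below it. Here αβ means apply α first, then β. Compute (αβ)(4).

4

α(4) = 6, then β(6) = 4; composing gives (αβ)(4) = 4.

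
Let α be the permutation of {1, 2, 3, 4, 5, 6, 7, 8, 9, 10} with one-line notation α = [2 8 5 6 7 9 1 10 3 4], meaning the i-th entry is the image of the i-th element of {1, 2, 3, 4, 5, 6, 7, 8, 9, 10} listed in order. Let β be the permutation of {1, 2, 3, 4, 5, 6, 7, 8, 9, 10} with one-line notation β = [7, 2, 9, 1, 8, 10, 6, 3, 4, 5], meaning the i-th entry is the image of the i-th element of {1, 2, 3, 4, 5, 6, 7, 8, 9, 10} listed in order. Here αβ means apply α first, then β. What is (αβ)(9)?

9

(αβ)(9) = β(α(9)). α(9) = 3, then β(3) = 9. So (αβ)(9) = 9.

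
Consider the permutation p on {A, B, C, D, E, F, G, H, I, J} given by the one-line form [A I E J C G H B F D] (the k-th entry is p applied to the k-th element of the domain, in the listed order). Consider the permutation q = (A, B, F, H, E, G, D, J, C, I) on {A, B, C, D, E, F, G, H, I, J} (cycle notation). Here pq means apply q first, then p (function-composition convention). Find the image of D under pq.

D

(pq)(D) = p(q(D)). q(D) = J, then p(J) = D. So (pq)(D) = D.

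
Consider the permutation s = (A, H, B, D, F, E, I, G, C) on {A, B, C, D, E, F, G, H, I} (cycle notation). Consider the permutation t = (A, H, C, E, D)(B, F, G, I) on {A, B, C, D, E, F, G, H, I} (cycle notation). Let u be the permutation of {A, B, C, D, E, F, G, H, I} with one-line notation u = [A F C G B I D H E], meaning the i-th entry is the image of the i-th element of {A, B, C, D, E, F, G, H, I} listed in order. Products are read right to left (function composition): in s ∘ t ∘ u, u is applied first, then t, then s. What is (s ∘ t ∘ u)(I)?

F

Chase I: u(I) = E; t(E) = D; s(D) = F. Hence (s ∘ t ∘ u)(I) = F.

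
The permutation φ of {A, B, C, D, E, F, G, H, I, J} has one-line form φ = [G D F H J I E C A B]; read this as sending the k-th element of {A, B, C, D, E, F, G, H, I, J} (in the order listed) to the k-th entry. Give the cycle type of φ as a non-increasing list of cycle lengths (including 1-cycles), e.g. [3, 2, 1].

[10]

The disjoint cycles are (A, G, E, J, B, D, H, C, F, I), with lengths 10 in non-increasing order.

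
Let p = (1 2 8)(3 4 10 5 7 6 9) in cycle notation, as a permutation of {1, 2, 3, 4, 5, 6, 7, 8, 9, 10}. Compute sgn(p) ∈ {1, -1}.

The cycle lengths are 7, 3.
A cycle of length ℓ contributes ℓ−1 transpositions, so p is a product of 6 + 2 = 8 transpositions — even.

1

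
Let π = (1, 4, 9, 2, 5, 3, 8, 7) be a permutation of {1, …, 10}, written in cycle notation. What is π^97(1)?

4

1 lies in the 8-cycle (1, 4, 9, 2, 5, 3, 8, 7).
Since the cycle has length 8, π^97 acts on it the same as π^1 (97 mod 8 = 1).
Stepping 1 place around the cycle: 1 → 4.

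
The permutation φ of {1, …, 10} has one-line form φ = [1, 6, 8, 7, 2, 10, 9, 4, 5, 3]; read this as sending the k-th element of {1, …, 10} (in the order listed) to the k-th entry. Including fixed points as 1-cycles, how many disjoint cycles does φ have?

2

The cycle decomposition is (1)(2, 6, 10, 3, 8, 4, 7, 9, 5), which has 2 cycles (counting 1-cycles).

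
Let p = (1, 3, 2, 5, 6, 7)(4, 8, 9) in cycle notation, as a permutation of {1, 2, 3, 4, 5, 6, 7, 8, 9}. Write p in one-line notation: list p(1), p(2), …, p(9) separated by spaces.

Image by image: 1→3, 2→5, 3→2, 4→8, 5→6, 6→7, 7→1, 8→9, 9→4.
So the one-line form is 3 5 2 8 6 7 1 9 4.

3 5 2 8 6 7 1 9 4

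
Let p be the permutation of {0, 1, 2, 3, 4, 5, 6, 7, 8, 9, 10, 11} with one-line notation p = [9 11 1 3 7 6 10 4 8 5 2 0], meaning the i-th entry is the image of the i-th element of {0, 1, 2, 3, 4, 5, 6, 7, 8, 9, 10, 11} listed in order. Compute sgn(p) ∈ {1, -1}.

1

In disjoint-cycle form the cycle lengths are 8, 2, 1, 1.
A cycle of length ℓ contributes ℓ−1 transpositions, so p is a product of 7 + 1 = 8 transpositions — even.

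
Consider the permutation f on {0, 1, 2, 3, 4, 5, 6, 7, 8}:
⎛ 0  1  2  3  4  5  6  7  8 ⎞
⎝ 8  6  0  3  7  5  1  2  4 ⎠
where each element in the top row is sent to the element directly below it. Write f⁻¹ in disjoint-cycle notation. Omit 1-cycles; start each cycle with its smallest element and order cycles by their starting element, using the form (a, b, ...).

(0, 2, 7, 4, 8)(1, 6)

First write f in disjoint cycles: (0, 8, 4, 7, 2)(1, 6).
The inverse reverses every cycle; in canonical form, f⁻¹ = (0, 2, 7, 4, 8)(1, 6).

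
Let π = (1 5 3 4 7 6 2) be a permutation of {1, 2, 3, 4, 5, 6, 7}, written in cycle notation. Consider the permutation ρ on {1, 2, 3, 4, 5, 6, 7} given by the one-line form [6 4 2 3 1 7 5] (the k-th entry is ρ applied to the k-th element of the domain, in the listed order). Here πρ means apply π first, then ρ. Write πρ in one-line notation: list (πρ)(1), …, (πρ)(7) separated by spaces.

1 6 3 5 2 4 7

Chase each element through π then ρ: 1 → 5 → 1; 2 → 1 → 6; 3 → 4 → 3; 4 → 7 → 5; 5 → 3 → 2; 6 → 2 → 4; 7 → 6 → 7.
So πρ in one-line form is 1 6 3 5 2 4 7.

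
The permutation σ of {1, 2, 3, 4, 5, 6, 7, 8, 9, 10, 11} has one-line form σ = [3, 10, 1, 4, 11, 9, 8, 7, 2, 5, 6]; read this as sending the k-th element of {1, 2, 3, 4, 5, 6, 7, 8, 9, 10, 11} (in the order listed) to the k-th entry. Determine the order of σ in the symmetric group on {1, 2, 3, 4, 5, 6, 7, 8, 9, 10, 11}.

Decomposing into disjoint cycles gives cycle lengths 6, 2, 2, 1.
The order of σ is the least common multiple of its cycle lengths: lcm(6, 2, 2) = 6.

6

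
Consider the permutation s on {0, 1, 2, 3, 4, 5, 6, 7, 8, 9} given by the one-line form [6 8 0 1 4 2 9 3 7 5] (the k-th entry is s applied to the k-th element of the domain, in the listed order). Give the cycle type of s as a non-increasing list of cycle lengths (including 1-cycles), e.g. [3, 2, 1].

[5, 4, 1]

The disjoint cycles are (0, 6, 9, 5, 2)(1, 8, 7, 3)(4), with lengths 5, 4, 1 in non-increasing order.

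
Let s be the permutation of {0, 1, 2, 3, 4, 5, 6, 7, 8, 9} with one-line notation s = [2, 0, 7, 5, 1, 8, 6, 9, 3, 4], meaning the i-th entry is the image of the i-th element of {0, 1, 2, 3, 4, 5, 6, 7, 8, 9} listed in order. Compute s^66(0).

Tracing 0 → 2 → … returns to 0 after 6 steps, so 0 lies in a 6-cycle (0 2 7 9 4 1).
Powers repeat with period 6 on this cycle, and 66 mod 6 = 0, so s^66(0) = s^0(0).
So s^66(0) = 0.

0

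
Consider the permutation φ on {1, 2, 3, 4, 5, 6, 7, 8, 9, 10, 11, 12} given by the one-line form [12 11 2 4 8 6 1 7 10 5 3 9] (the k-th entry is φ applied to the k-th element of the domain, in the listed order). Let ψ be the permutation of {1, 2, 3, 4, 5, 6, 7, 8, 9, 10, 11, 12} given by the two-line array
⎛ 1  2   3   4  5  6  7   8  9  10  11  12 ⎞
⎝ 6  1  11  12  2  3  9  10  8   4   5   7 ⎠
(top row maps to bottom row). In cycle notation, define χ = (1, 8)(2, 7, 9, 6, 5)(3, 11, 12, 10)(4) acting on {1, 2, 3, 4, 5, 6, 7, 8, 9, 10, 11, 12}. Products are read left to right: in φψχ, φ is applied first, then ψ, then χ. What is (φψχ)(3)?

Chase 3: φ(3) = 2; ψ(2) = 1; χ(1) = 8. Hence (φψχ)(3) = 8.

8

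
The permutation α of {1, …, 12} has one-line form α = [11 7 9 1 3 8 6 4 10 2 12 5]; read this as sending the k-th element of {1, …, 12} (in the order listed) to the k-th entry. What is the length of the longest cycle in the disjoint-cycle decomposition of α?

Decomposing into disjoint cycles gives (1 11 12 5 3 9 10 2 7 6 8 4); the longest has length 12.

12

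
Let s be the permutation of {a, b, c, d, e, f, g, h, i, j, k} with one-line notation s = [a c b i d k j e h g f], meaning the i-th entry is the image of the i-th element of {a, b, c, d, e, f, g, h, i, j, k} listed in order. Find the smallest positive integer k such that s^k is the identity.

Decomposing into disjoint cycles gives cycle lengths 4, 2, 2, 2, 1.
Since disjoint cycles commute, ord(s) = lcm(4, 2, 2, 2) = 4.

4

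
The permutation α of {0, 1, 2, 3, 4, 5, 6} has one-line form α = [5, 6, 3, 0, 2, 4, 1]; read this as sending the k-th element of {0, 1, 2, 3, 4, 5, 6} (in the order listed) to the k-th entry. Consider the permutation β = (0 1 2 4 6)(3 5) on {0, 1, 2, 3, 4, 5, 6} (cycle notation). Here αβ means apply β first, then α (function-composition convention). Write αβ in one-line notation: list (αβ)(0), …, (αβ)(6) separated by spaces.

6 3 2 4 1 0 5

For each element, apply β then α: 0 → 1 → 6; 1 → 2 → 3; 2 → 4 → 2; 3 → 5 → 4; 4 → 6 → 1; 5 → 3 → 0; 6 → 0 → 5.
Collecting the images, αβ = [6 3 2 4 1 0 5].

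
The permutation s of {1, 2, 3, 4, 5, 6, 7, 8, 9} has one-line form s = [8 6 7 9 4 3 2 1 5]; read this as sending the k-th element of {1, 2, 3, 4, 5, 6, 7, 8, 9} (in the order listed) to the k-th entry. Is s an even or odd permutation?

even

In disjoint-cycle form the cycle lengths are 4, 3, 2.
A cycle is odd iff its length is even; s has 2 even-length cycles, so sgn(s) = (−1)^2 and s is even.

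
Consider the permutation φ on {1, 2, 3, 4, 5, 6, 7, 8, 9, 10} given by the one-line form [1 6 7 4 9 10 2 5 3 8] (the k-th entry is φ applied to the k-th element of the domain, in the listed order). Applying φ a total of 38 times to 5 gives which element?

10

Tracing 5 → 9 → … returns to 5 after 8 steps, so 5 lies in an 8-cycle (2, 6, 10, 8, 5, 9, 3, 7).
Powers repeat with period 8 on this cycle, and 38 mod 8 = 6, so φ^38(5) = φ^6(5).
Advancing 6 steps from 5: 5 → 9 → 3 → 7 → 2 → 6 → 10.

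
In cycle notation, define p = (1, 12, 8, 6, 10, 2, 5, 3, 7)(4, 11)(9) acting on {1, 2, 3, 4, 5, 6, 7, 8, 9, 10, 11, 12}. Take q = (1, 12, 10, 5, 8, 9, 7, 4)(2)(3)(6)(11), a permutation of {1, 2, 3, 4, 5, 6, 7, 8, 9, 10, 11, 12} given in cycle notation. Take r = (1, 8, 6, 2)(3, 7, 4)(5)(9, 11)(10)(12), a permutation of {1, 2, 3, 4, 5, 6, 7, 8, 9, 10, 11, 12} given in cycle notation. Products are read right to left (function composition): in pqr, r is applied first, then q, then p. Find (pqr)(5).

Apply the permutations in order: r(5) = 5, then q(5) = 8, then p(8) = 6. So (pqr)(5) = 6.

6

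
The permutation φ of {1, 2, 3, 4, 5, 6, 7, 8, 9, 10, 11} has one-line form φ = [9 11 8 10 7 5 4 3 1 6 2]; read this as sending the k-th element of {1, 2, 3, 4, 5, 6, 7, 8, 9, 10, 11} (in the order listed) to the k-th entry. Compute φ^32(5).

Tracing 5 → 7 → … returns to 5 after 5 steps, so 5 lies in a 5-cycle (4, 10, 6, 5, 7).
Powers repeat with period 5 on this cycle, and 32 mod 5 = 2, so φ^32(5) = φ^2(5).
Stepping 2 places around the cycle: 5 → 7 → 4.

4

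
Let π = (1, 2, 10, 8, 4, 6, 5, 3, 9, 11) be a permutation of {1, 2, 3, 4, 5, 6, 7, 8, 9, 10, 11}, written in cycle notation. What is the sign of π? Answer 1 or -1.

-1

The cycle lengths are 10, 1.
A cycle of length ℓ contributes ℓ−1 transpositions, so π is a product of 9 transpositions — odd.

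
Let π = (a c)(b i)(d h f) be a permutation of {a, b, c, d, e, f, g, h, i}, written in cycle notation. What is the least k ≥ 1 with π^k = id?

6

The disjoint cycles have lengths 3, 2, 2, 1, 1.
The order is lcm(3, 2, 2) = 6.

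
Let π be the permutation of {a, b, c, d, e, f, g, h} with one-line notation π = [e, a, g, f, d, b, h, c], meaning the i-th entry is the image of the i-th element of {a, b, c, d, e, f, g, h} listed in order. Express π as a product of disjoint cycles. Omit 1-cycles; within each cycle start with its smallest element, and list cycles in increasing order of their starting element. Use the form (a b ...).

Iterating π from a gives a → e → d → f → b → a; that is the 5-cycle (a e d f b).
Repeating from the next unused element and collecting all non-trivial cycles gives (a e d f b)(c g h).

(a e d f b)(c g h)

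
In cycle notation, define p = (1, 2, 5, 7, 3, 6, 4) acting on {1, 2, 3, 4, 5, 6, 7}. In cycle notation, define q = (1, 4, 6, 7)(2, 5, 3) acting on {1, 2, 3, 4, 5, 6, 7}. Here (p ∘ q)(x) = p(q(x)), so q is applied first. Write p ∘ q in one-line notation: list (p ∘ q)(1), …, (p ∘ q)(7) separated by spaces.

For each element, apply q then p: 1 → 4 → 1; 2 → 5 → 7; 3 → 2 → 5; 4 → 6 → 4; 5 → 3 → 6; 6 → 7 → 3; 7 → 1 → 2.
So p ∘ q in one-line form is 1 7 5 4 6 3 2.

1 7 5 4 6 3 2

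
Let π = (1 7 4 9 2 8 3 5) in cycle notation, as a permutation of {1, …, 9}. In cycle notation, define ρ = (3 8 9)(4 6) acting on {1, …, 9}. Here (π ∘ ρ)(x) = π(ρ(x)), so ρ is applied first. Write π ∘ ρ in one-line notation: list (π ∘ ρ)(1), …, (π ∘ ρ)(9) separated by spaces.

7 8 3 6 1 9 4 2 5

(π ∘ ρ)(x) = π(ρ(x)). Computing each image: π(ρ(1)) = π(1) = 7, π(ρ(2)) = π(2) = 8, π(ρ(3)) = π(8) = 3, π(ρ(4)) = π(6) = 6, π(ρ(5)) = π(5) = 1, π(ρ(6)) = π(4) = 9, π(ρ(7)) = π(7) = 4, π(ρ(8)) = π(9) = 2, π(ρ(9)) = π(3) = 5.
Hence π ∘ ρ = [7 8 3 6 1 9 4 2 5].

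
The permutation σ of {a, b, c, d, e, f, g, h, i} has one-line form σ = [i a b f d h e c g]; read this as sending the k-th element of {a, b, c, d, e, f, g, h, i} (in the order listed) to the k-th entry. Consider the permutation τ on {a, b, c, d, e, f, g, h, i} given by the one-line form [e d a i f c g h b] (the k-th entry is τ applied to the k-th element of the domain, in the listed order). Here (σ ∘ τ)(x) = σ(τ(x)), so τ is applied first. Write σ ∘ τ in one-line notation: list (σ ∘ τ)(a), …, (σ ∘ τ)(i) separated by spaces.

d f i g h b e c a

For each element, apply τ then σ: a → e → d; b → d → f; c → a → i; d → i → g; e → f → h; f → c → b; g → g → e; h → h → c; i → b → a.
Collecting the images, σ ∘ τ = [d f i g h b e c a].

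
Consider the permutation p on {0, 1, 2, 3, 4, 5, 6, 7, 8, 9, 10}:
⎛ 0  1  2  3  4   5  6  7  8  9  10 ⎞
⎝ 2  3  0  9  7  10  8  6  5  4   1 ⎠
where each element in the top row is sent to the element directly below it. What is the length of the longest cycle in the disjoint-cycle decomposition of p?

9

Decomposing into disjoint cycles gives (0 2)(1 3 9 4 7 6 8 5 10); the longest has length 9.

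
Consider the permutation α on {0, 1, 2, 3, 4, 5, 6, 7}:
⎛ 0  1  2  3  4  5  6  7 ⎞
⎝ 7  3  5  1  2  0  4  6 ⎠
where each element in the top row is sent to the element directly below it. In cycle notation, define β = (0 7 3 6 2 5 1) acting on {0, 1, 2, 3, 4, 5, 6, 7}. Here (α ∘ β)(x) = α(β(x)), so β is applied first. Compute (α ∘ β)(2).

0

β(2) = 5, then α(5) = 0; composing gives (α ∘ β)(2) = 0.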